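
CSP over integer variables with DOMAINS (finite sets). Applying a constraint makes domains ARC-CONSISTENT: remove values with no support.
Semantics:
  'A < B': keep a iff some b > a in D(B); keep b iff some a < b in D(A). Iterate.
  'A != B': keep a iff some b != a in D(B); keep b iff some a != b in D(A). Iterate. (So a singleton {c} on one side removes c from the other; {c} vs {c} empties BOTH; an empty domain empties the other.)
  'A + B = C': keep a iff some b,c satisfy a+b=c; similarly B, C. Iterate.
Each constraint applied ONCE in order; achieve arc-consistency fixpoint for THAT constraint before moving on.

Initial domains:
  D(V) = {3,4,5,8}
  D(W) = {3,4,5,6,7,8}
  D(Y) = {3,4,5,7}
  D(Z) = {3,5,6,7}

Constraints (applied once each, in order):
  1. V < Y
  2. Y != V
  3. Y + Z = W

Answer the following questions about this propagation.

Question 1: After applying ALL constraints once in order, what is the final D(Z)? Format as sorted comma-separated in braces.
Answer: {3}

Derivation:
Constraint 1 (V < Y) on D(V)={3,4,5,8} D(Y)={3,4,5,7}: V {3,4,5,8}->{3,4,5}; Y {3,4,5,7}->{4,5,7}
Constraint 2 (Y != V) on D(Y)={4,5,7} D(V)={3,4,5}: no change
Constraint 3 (Y + Z = W) on D(Y)={4,5,7} D(Z)={3,5,6,7} D(W)={3,4,5,6,7,8}: Y {4,5,7}->{4,5}; Z {3,5,6,7}->{3}; W {3,4,5,6,7,8}->{7,8}
So after all 3 constraints: D(Z) = {3}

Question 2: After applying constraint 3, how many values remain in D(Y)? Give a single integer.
Answer: 2

Derivation:
Constraint 1 (V < Y) on D(V)={3,4,5,8} D(Y)={3,4,5,7}: V {3,4,5,8}->{3,4,5}; Y {3,4,5,7}->{4,5,7}
Constraint 2 (Y != V) on D(Y)={4,5,7} D(V)={3,4,5}: no change
Constraint 3 (Y + Z = W) on D(Y)={4,5,7} D(Z)={3,5,6,7} D(W)={3,4,5,6,7,8}: Y {4,5,7}->{4,5}; Z {3,5,6,7}->{3}; W {3,4,5,6,7,8}->{7,8}
So after constraint 3: D(Y)={4,5}, size = 2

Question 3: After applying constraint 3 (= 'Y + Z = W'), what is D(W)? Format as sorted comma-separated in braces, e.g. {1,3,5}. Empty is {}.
Answer: {7,8}

Derivation:
Constraint 1 (V < Y) on D(V)={3,4,5,8} D(Y)={3,4,5,7}: V {3,4,5,8}->{3,4,5}; Y {3,4,5,7}->{4,5,7}
Constraint 2 (Y != V) on D(Y)={4,5,7} D(V)={3,4,5}: no change
Constraint 3 (Y + Z = W) on D(Y)={4,5,7} D(Z)={3,5,6,7} D(W)={3,4,5,6,7,8}: Y {4,5,7}->{4,5}; Z {3,5,6,7}->{3}; W {3,4,5,6,7,8}->{7,8}
So after constraint 3: D(W) = {7,8}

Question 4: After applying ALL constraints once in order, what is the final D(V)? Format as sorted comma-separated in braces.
Constraint 1 (V < Y) on D(V)={3,4,5,8} D(Y)={3,4,5,7}: V {3,4,5,8}->{3,4,5}; Y {3,4,5,7}->{4,5,7}
Constraint 2 (Y != V) on D(Y)={4,5,7} D(V)={3,4,5}: no change
Constraint 3 (Y + Z = W) on D(Y)={4,5,7} D(Z)={3,5,6,7} D(W)={3,4,5,6,7,8}: Y {4,5,7}->{4,5}; Z {3,5,6,7}->{3}; W {3,4,5,6,7,8}->{7,8}
So after all 3 constraints: D(V) = {3,4,5}

Answer: {3,4,5}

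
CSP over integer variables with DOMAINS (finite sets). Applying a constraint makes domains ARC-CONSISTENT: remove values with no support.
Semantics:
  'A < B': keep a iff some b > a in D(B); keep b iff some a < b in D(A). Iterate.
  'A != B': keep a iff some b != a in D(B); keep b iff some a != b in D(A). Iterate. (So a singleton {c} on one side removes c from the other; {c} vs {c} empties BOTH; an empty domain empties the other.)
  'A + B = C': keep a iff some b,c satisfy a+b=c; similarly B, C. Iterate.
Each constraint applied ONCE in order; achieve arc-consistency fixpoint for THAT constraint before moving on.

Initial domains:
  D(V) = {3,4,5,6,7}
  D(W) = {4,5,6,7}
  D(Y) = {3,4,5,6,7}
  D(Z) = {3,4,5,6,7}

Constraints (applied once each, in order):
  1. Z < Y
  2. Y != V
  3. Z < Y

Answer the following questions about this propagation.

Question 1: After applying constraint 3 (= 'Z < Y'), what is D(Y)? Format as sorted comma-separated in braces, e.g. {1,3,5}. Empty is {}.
Answer: {4,5,6,7}

Derivation:
Constraint 1 (Z < Y) on D(Z)={3,4,5,6,7} D(Y)={3,4,5,6,7}: Z {3,4,5,6,7}->{3,4,5,6}; Y {3,4,5,6,7}->{4,5,6,7}
Constraint 2 (Y != V) on D(Y)={4,5,6,7} D(V)={3,4,5,6,7}: no change
Constraint 3 (Z < Y) on D(Z)={3,4,5,6} D(Y)={4,5,6,7}: no change
So after constraint 3: D(Y) = {4,5,6,7}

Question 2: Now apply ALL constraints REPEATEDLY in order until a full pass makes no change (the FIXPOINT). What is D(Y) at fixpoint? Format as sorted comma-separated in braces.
pass 0 (initial): D(Y)={3,4,5,6,7}
pass 1: Y {3,4,5,6,7}->{4,5,6,7}; Z {3,4,5,6,7}->{3,4,5,6}
pass 2: no change
Fixpoint after 2 passes: D(Y) = {4,5,6,7}

Answer: {4,5,6,7}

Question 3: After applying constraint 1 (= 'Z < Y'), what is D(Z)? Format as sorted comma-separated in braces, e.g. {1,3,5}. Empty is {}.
Answer: {3,4,5,6}

Derivation:
Constraint 1 (Z < Y) on D(Z)={3,4,5,6,7} D(Y)={3,4,5,6,7}: Z {3,4,5,6,7}->{3,4,5,6}; Y {3,4,5,6,7}->{4,5,6,7}
So after constraint 1: D(Z) = {3,4,5,6}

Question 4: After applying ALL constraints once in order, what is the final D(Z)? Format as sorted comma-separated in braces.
Constraint 1 (Z < Y) on D(Z)={3,4,5,6,7} D(Y)={3,4,5,6,7}: Z {3,4,5,6,7}->{3,4,5,6}; Y {3,4,5,6,7}->{4,5,6,7}
Constraint 2 (Y != V) on D(Y)={4,5,6,7} D(V)={3,4,5,6,7}: no change
Constraint 3 (Z < Y) on D(Z)={3,4,5,6} D(Y)={4,5,6,7}: no change
So after all 3 constraints: D(Z) = {3,4,5,6}

Answer: {3,4,5,6}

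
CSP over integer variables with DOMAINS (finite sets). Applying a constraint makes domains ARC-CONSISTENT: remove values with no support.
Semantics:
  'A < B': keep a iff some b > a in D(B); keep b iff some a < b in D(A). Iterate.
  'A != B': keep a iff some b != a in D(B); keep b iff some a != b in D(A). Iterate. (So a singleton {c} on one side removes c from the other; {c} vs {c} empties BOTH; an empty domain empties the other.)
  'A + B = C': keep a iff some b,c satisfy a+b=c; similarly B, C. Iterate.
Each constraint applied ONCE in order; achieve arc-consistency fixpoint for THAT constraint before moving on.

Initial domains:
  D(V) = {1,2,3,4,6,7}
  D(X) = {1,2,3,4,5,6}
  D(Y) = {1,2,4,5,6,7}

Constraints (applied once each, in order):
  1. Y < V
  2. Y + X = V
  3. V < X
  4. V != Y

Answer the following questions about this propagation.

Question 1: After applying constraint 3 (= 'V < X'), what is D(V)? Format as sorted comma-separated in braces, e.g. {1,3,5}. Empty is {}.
Answer: {2,3,4}

Derivation:
Constraint 1 (Y < V) on D(Y)={1,2,4,5,6,7} D(V)={1,2,3,4,6,7}: Y {1,2,4,5,6,7}->{1,2,4,5,6}; V {1,2,3,4,6,7}->{2,3,4,6,7}
Constraint 2 (Y + X = V) on D(Y)={1,2,4,5,6} D(X)={1,2,3,4,5,6} D(V)={2,3,4,6,7}: no change
Constraint 3 (V < X) on D(V)={2,3,4,6,7} D(X)={1,2,3,4,5,6}: V {2,3,4,6,7}->{2,3,4}; X {1,2,3,4,5,6}->{3,4,5,6}
So after constraint 3: D(V) = {2,3,4}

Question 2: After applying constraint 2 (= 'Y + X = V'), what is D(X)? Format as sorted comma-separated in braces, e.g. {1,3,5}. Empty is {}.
Answer: {1,2,3,4,5,6}

Derivation:
Constraint 1 (Y < V) on D(Y)={1,2,4,5,6,7} D(V)={1,2,3,4,6,7}: Y {1,2,4,5,6,7}->{1,2,4,5,6}; V {1,2,3,4,6,7}->{2,3,4,6,7}
Constraint 2 (Y + X = V) on D(Y)={1,2,4,5,6} D(X)={1,2,3,4,5,6} D(V)={2,3,4,6,7}: no change
So after constraint 2: D(X) = {1,2,3,4,5,6}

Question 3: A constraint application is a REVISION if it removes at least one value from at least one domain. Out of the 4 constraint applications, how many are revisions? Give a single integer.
Answer: 2

Derivation:
Constraint 1 (Y < V) on D(Y)={1,2,4,5,6,7} D(V)={1,2,3,4,6,7}: Y {1,2,4,5,6,7}->{1,2,4,5,6}; V {1,2,3,4,6,7}->{2,3,4,6,7} => REVISION
Constraint 2 (Y + X = V) on D(Y)={1,2,4,5,6} D(X)={1,2,3,4,5,6} D(V)={2,3,4,6,7}: no change => not a revision
Constraint 3 (V < X) on D(V)={2,3,4,6,7} D(X)={1,2,3,4,5,6}: V {2,3,4,6,7}->{2,3,4}; X {1,2,3,4,5,6}->{3,4,5,6} => REVISION
Constraint 4 (V != Y) on D(V)={2,3,4} D(Y)={1,2,4,5,6}: no change => not a revision
Total revisions = 2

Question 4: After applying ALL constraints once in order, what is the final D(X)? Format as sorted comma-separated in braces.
Constraint 1 (Y < V) on D(Y)={1,2,4,5,6,7} D(V)={1,2,3,4,6,7}: Y {1,2,4,5,6,7}->{1,2,4,5,6}; V {1,2,3,4,6,7}->{2,3,4,6,7}
Constraint 2 (Y + X = V) on D(Y)={1,2,4,5,6} D(X)={1,2,3,4,5,6} D(V)={2,3,4,6,7}: no change
Constraint 3 (V < X) on D(V)={2,3,4,6,7} D(X)={1,2,3,4,5,6}: V {2,3,4,6,7}->{2,3,4}; X {1,2,3,4,5,6}->{3,4,5,6}
Constraint 4 (V != Y) on D(V)={2,3,4} D(Y)={1,2,4,5,6}: no change
So after all 4 constraints: D(X) = {3,4,5,6}

Answer: {3,4,5,6}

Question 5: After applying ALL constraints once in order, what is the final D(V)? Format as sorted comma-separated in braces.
Constraint 1 (Y < V) on D(Y)={1,2,4,5,6,7} D(V)={1,2,3,4,6,7}: Y {1,2,4,5,6,7}->{1,2,4,5,6}; V {1,2,3,4,6,7}->{2,3,4,6,7}
Constraint 2 (Y + X = V) on D(Y)={1,2,4,5,6} D(X)={1,2,3,4,5,6} D(V)={2,3,4,6,7}: no change
Constraint 3 (V < X) on D(V)={2,3,4,6,7} D(X)={1,2,3,4,5,6}: V {2,3,4,6,7}->{2,3,4}; X {1,2,3,4,5,6}->{3,4,5,6}
Constraint 4 (V != Y) on D(V)={2,3,4} D(Y)={1,2,4,5,6}: no change
So after all 4 constraints: D(V) = {2,3,4}

Answer: {2,3,4}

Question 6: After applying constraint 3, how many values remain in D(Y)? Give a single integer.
Constraint 1 (Y < V) on D(Y)={1,2,4,5,6,7} D(V)={1,2,3,4,6,7}: Y {1,2,4,5,6,7}->{1,2,4,5,6}; V {1,2,3,4,6,7}->{2,3,4,6,7}
Constraint 2 (Y + X = V) on D(Y)={1,2,4,5,6} D(X)={1,2,3,4,5,6} D(V)={2,3,4,6,7}: no change
Constraint 3 (V < X) on D(V)={2,3,4,6,7} D(X)={1,2,3,4,5,6}: V {2,3,4,6,7}->{2,3,4}; X {1,2,3,4,5,6}->{3,4,5,6}
So after constraint 3: D(Y)={1,2,4,5,6}, size = 5

Answer: 5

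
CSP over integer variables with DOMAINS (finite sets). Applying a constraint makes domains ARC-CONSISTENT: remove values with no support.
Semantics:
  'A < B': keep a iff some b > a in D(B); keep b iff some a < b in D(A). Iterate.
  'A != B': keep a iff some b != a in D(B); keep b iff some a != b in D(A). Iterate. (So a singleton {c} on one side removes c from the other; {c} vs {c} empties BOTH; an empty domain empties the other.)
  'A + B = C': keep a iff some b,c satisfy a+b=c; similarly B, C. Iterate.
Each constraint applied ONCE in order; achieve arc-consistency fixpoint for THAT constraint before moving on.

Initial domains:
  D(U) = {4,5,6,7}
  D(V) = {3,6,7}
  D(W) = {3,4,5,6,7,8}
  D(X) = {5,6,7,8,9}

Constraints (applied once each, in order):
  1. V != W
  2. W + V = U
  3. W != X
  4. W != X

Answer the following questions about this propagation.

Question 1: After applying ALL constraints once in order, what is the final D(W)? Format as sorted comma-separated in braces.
Answer: {3,4}

Derivation:
Constraint 1 (V != W) on D(V)={3,6,7} D(W)={3,4,5,6,7,8}: no change
Constraint 2 (W + V = U) on D(W)={3,4,5,6,7,8} D(V)={3,6,7} D(U)={4,5,6,7}: W {3,4,5,6,7,8}->{3,4}; V {3,6,7}->{3}; U {4,5,6,7}->{6,7}
Constraint 3 (W != X) on D(W)={3,4} D(X)={5,6,7,8,9}: no change
Constraint 4 (W != X) on D(W)={3,4} D(X)={5,6,7,8,9}: no change
So after all 4 constraints: D(W) = {3,4}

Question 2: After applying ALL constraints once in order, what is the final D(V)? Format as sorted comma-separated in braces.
Answer: {3}

Derivation:
Constraint 1 (V != W) on D(V)={3,6,7} D(W)={3,4,5,6,7,8}: no change
Constraint 2 (W + V = U) on D(W)={3,4,5,6,7,8} D(V)={3,6,7} D(U)={4,5,6,7}: W {3,4,5,6,7,8}->{3,4}; V {3,6,7}->{3}; U {4,5,6,7}->{6,7}
Constraint 3 (W != X) on D(W)={3,4} D(X)={5,6,7,8,9}: no change
Constraint 4 (W != X) on D(W)={3,4} D(X)={5,6,7,8,9}: no change
So after all 4 constraints: D(V) = {3}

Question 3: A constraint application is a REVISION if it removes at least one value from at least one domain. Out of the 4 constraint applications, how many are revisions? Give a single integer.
Constraint 1 (V != W) on D(V)={3,6,7} D(W)={3,4,5,6,7,8}: no change => not a revision
Constraint 2 (W + V = U) on D(W)={3,4,5,6,7,8} D(V)={3,6,7} D(U)={4,5,6,7}: W {3,4,5,6,7,8}->{3,4}; V {3,6,7}->{3}; U {4,5,6,7}->{6,7} => REVISION
Constraint 3 (W != X) on D(W)={3,4} D(X)={5,6,7,8,9}: no change => not a revision
Constraint 4 (W != X) on D(W)={3,4} D(X)={5,6,7,8,9}: no change => not a revision
Total revisions = 1

Answer: 1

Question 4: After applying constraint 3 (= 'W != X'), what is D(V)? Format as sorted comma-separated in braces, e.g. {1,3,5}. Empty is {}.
Answer: {3}

Derivation:
Constraint 1 (V != W) on D(V)={3,6,7} D(W)={3,4,5,6,7,8}: no change
Constraint 2 (W + V = U) on D(W)={3,4,5,6,7,8} D(V)={3,6,7} D(U)={4,5,6,7}: W {3,4,5,6,7,8}->{3,4}; V {3,6,7}->{3}; U {4,5,6,7}->{6,7}
Constraint 3 (W != X) on D(W)={3,4} D(X)={5,6,7,8,9}: no change
So after constraint 3: D(V) = {3}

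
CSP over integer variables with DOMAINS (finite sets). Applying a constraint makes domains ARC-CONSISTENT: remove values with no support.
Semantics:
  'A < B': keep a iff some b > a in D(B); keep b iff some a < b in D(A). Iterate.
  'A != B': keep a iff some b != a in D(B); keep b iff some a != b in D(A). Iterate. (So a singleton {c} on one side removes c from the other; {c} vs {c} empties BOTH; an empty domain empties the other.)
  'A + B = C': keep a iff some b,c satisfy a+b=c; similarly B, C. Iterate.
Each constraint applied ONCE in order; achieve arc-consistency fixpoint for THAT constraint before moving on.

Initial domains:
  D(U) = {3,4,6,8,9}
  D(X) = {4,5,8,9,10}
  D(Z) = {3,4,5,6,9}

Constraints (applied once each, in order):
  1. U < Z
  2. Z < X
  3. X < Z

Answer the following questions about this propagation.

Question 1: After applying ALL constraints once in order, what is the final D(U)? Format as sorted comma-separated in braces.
Answer: {3,4,6,8}

Derivation:
Constraint 1 (U < Z) on D(U)={3,4,6,8,9} D(Z)={3,4,5,6,9}: U {3,4,6,8,9}->{3,4,6,8}; Z {3,4,5,6,9}->{4,5,6,9}
Constraint 2 (Z < X) on D(Z)={4,5,6,9} D(X)={4,5,8,9,10}: X {4,5,8,9,10}->{5,8,9,10}
Constraint 3 (X < Z) on D(X)={5,8,9,10} D(Z)={4,5,6,9}: X {5,8,9,10}->{5,8}; Z {4,5,6,9}->{6,9}
So after all 3 constraints: D(U) = {3,4,6,8}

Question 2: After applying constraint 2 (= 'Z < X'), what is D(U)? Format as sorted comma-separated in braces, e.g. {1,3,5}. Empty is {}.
Answer: {3,4,6,8}

Derivation:
Constraint 1 (U < Z) on D(U)={3,4,6,8,9} D(Z)={3,4,5,6,9}: U {3,4,6,8,9}->{3,4,6,8}; Z {3,4,5,6,9}->{4,5,6,9}
Constraint 2 (Z < X) on D(Z)={4,5,6,9} D(X)={4,5,8,9,10}: X {4,5,8,9,10}->{5,8,9,10}
So after constraint 2: D(U) = {3,4,6,8}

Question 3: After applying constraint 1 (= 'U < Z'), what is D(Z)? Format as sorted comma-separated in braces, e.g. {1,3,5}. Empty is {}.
Answer: {4,5,6,9}

Derivation:
Constraint 1 (U < Z) on D(U)={3,4,6,8,9} D(Z)={3,4,5,6,9}: U {3,4,6,8,9}->{3,4,6,8}; Z {3,4,5,6,9}->{4,5,6,9}
So after constraint 1: D(Z) = {4,5,6,9}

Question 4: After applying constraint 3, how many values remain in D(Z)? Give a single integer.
Constraint 1 (U < Z) on D(U)={3,4,6,8,9} D(Z)={3,4,5,6,9}: U {3,4,6,8,9}->{3,4,6,8}; Z {3,4,5,6,9}->{4,5,6,9}
Constraint 2 (Z < X) on D(Z)={4,5,6,9} D(X)={4,5,8,9,10}: X {4,5,8,9,10}->{5,8,9,10}
Constraint 3 (X < Z) on D(X)={5,8,9,10} D(Z)={4,5,6,9}: X {5,8,9,10}->{5,8}; Z {4,5,6,9}->{6,9}
So after constraint 3: D(Z)={6,9}, size = 2

Answer: 2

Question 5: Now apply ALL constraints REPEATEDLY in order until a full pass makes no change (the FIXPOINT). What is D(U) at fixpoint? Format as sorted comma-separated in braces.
Answer: {}

Derivation:
pass 0 (initial): D(U)={3,4,6,8,9}
pass 1: U {3,4,6,8,9}->{3,4,6,8}; X {4,5,8,9,10}->{5,8}; Z {3,4,5,6,9}->{6,9}
pass 2: X {5,8}->{}; Z {6,9}->{}
pass 3: U {3,4,6,8}->{}
pass 4: no change
Fixpoint after 4 passes: D(U) = {}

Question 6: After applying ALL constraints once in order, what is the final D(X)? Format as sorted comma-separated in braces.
Constraint 1 (U < Z) on D(U)={3,4,6,8,9} D(Z)={3,4,5,6,9}: U {3,4,6,8,9}->{3,4,6,8}; Z {3,4,5,6,9}->{4,5,6,9}
Constraint 2 (Z < X) on D(Z)={4,5,6,9} D(X)={4,5,8,9,10}: X {4,5,8,9,10}->{5,8,9,10}
Constraint 3 (X < Z) on D(X)={5,8,9,10} D(Z)={4,5,6,9}: X {5,8,9,10}->{5,8}; Z {4,5,6,9}->{6,9}
So after all 3 constraints: D(X) = {5,8}

Answer: {5,8}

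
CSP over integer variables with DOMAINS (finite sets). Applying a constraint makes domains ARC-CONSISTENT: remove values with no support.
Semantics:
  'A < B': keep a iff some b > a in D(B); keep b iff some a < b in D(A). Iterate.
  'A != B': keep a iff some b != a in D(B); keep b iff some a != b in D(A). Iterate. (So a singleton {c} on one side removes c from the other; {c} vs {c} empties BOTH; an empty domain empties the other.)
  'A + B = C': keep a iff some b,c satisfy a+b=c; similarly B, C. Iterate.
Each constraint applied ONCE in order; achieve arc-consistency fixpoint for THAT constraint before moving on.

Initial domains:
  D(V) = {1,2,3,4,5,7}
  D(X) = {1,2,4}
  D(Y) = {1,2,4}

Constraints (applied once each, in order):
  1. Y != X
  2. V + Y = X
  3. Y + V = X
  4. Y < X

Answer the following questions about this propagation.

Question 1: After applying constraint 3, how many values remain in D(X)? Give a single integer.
Constraint 1 (Y != X) on D(Y)={1,2,4} D(X)={1,2,4}: no change
Constraint 2 (V + Y = X) on D(V)={1,2,3,4,5,7} D(Y)={1,2,4} D(X)={1,2,4}: V {1,2,3,4,5,7}->{1,2,3}; Y {1,2,4}->{1,2}; X {1,2,4}->{2,4}
Constraint 3 (Y + V = X) on D(Y)={1,2} D(V)={1,2,3} D(X)={2,4}: no change
So after constraint 3: D(X)={2,4}, size = 2

Answer: 2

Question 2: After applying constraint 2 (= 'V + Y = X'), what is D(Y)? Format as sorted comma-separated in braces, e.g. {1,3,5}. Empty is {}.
Constraint 1 (Y != X) on D(Y)={1,2,4} D(X)={1,2,4}: no change
Constraint 2 (V + Y = X) on D(V)={1,2,3,4,5,7} D(Y)={1,2,4} D(X)={1,2,4}: V {1,2,3,4,5,7}->{1,2,3}; Y {1,2,4}->{1,2}; X {1,2,4}->{2,4}
So after constraint 2: D(Y) = {1,2}

Answer: {1,2}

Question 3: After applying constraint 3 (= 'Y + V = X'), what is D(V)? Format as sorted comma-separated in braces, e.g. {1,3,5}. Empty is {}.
Answer: {1,2,3}

Derivation:
Constraint 1 (Y != X) on D(Y)={1,2,4} D(X)={1,2,4}: no change
Constraint 2 (V + Y = X) on D(V)={1,2,3,4,5,7} D(Y)={1,2,4} D(X)={1,2,4}: V {1,2,3,4,5,7}->{1,2,3}; Y {1,2,4}->{1,2}; X {1,2,4}->{2,4}
Constraint 3 (Y + V = X) on D(Y)={1,2} D(V)={1,2,3} D(X)={2,4}: no change
So after constraint 3: D(V) = {1,2,3}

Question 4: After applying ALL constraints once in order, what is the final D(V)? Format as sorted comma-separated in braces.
Answer: {1,2,3}

Derivation:
Constraint 1 (Y != X) on D(Y)={1,2,4} D(X)={1,2,4}: no change
Constraint 2 (V + Y = X) on D(V)={1,2,3,4,5,7} D(Y)={1,2,4} D(X)={1,2,4}: V {1,2,3,4,5,7}->{1,2,3}; Y {1,2,4}->{1,2}; X {1,2,4}->{2,4}
Constraint 3 (Y + V = X) on D(Y)={1,2} D(V)={1,2,3} D(X)={2,4}: no change
Constraint 4 (Y < X) on D(Y)={1,2} D(X)={2,4}: no change
So after all 4 constraints: D(V) = {1,2,3}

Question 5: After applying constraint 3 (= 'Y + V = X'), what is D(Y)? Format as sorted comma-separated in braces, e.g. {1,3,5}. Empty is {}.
Answer: {1,2}

Derivation:
Constraint 1 (Y != X) on D(Y)={1,2,4} D(X)={1,2,4}: no change
Constraint 2 (V + Y = X) on D(V)={1,2,3,4,5,7} D(Y)={1,2,4} D(X)={1,2,4}: V {1,2,3,4,5,7}->{1,2,3}; Y {1,2,4}->{1,2}; X {1,2,4}->{2,4}
Constraint 3 (Y + V = X) on D(Y)={1,2} D(V)={1,2,3} D(X)={2,4}: no change
So after constraint 3: D(Y) = {1,2}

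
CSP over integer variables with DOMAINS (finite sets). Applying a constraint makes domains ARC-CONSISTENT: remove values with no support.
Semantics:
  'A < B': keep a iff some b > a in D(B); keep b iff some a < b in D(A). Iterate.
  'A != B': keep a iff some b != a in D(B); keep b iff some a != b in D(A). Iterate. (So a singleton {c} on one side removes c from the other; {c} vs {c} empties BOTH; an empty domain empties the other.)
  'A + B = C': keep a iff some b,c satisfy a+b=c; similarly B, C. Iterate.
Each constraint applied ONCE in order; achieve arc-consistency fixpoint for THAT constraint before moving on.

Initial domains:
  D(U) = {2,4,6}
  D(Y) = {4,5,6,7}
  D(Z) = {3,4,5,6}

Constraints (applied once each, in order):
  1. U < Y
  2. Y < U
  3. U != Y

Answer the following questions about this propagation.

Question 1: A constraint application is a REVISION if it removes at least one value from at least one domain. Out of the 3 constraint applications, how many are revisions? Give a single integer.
Answer: 1

Derivation:
Constraint 1 (U < Y) on D(U)={2,4,6} D(Y)={4,5,6,7}: no change => not a revision
Constraint 2 (Y < U) on D(Y)={4,5,6,7} D(U)={2,4,6}: Y {4,5,6,7}->{4,5}; U {2,4,6}->{6} => REVISION
Constraint 3 (U != Y) on D(U)={6} D(Y)={4,5}: no change => not a revision
Total revisions = 1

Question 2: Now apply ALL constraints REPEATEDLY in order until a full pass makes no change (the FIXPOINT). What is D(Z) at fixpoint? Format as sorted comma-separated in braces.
pass 0 (initial): D(Z)={3,4,5,6}
pass 1: U {2,4,6}->{6}; Y {4,5,6,7}->{4,5}
pass 2: U {6}->{}; Y {4,5}->{}
pass 3: no change
Fixpoint after 3 passes: D(Z) = {3,4,5,6}

Answer: {3,4,5,6}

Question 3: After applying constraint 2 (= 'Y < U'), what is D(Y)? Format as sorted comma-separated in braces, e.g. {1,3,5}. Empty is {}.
Constraint 1 (U < Y) on D(U)={2,4,6} D(Y)={4,5,6,7}: no change
Constraint 2 (Y < U) on D(Y)={4,5,6,7} D(U)={2,4,6}: Y {4,5,6,7}->{4,5}; U {2,4,6}->{6}
So after constraint 2: D(Y) = {4,5}

Answer: {4,5}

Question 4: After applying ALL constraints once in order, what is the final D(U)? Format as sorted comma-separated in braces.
Answer: {6}

Derivation:
Constraint 1 (U < Y) on D(U)={2,4,6} D(Y)={4,5,6,7}: no change
Constraint 2 (Y < U) on D(Y)={4,5,6,7} D(U)={2,4,6}: Y {4,5,6,7}->{4,5}; U {2,4,6}->{6}
Constraint 3 (U != Y) on D(U)={6} D(Y)={4,5}: no change
So after all 3 constraints: D(U) = {6}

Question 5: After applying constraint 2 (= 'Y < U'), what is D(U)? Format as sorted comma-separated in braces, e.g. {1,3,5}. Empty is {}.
Constraint 1 (U < Y) on D(U)={2,4,6} D(Y)={4,5,6,7}: no change
Constraint 2 (Y < U) on D(Y)={4,5,6,7} D(U)={2,4,6}: Y {4,5,6,7}->{4,5}; U {2,4,6}->{6}
So after constraint 2: D(U) = {6}

Answer: {6}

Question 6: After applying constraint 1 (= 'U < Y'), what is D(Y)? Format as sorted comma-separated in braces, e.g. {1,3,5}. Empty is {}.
Constraint 1 (U < Y) on D(U)={2,4,6} D(Y)={4,5,6,7}: no change
So after constraint 1: D(Y) = {4,5,6,7}

Answer: {4,5,6,7}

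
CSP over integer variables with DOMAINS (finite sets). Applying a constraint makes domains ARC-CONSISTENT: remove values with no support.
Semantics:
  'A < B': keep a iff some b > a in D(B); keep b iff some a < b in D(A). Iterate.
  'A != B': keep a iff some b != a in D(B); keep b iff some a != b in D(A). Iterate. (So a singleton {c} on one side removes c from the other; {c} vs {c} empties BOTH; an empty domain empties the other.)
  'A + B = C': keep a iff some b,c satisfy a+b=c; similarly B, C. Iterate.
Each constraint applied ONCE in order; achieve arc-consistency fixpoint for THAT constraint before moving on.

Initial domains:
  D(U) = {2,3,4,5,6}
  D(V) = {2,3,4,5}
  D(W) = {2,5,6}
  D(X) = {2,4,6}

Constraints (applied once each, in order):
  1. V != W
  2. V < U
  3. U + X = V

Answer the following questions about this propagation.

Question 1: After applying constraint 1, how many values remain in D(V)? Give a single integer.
Constraint 1 (V != W) on D(V)={2,3,4,5} D(W)={2,5,6}: no change
So after constraint 1: D(V)={2,3,4,5}, size = 4

Answer: 4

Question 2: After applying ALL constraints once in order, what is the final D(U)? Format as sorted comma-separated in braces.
Answer: {3}

Derivation:
Constraint 1 (V != W) on D(V)={2,3,4,5} D(W)={2,5,6}: no change
Constraint 2 (V < U) on D(V)={2,3,4,5} D(U)={2,3,4,5,6}: U {2,3,4,5,6}->{3,4,5,6}
Constraint 3 (U + X = V) on D(U)={3,4,5,6} D(X)={2,4,6} D(V)={2,3,4,5}: U {3,4,5,6}->{3}; X {2,4,6}->{2}; V {2,3,4,5}->{5}
So after all 3 constraints: D(U) = {3}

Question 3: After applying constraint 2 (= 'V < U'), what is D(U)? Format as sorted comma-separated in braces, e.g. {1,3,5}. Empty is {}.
Answer: {3,4,5,6}

Derivation:
Constraint 1 (V != W) on D(V)={2,3,4,5} D(W)={2,5,6}: no change
Constraint 2 (V < U) on D(V)={2,3,4,5} D(U)={2,3,4,5,6}: U {2,3,4,5,6}->{3,4,5,6}
So after constraint 2: D(U) = {3,4,5,6}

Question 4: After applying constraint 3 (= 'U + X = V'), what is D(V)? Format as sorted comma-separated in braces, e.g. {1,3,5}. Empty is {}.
Constraint 1 (V != W) on D(V)={2,3,4,5} D(W)={2,5,6}: no change
Constraint 2 (V < U) on D(V)={2,3,4,5} D(U)={2,3,4,5,6}: U {2,3,4,5,6}->{3,4,5,6}
Constraint 3 (U + X = V) on D(U)={3,4,5,6} D(X)={2,4,6} D(V)={2,3,4,5}: U {3,4,5,6}->{3}; X {2,4,6}->{2}; V {2,3,4,5}->{5}
So after constraint 3: D(V) = {5}

Answer: {5}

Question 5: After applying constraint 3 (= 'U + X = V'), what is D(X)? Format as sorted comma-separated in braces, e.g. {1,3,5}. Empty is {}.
Answer: {2}

Derivation:
Constraint 1 (V != W) on D(V)={2,3,4,5} D(W)={2,5,6}: no change
Constraint 2 (V < U) on D(V)={2,3,4,5} D(U)={2,3,4,5,6}: U {2,3,4,5,6}->{3,4,5,6}
Constraint 3 (U + X = V) on D(U)={3,4,5,6} D(X)={2,4,6} D(V)={2,3,4,5}: U {3,4,5,6}->{3}; X {2,4,6}->{2}; V {2,3,4,5}->{5}
So after constraint 3: D(X) = {2}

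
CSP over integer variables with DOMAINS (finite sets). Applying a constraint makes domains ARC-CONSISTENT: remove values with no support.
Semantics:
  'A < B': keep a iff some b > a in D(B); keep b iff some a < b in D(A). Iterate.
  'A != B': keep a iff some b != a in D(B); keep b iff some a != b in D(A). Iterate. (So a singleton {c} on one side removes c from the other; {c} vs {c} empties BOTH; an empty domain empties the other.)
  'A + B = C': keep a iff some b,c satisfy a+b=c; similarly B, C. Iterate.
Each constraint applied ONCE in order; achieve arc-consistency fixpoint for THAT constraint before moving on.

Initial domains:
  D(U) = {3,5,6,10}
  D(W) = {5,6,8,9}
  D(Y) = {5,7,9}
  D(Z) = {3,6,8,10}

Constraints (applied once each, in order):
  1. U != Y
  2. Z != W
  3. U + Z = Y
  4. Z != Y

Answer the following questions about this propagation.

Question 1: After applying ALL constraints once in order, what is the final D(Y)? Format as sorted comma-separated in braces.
Answer: {9}

Derivation:
Constraint 1 (U != Y) on D(U)={3,5,6,10} D(Y)={5,7,9}: no change
Constraint 2 (Z != W) on D(Z)={3,6,8,10} D(W)={5,6,8,9}: no change
Constraint 3 (U + Z = Y) on D(U)={3,5,6,10} D(Z)={3,6,8,10} D(Y)={5,7,9}: U {3,5,6,10}->{3,6}; Z {3,6,8,10}->{3,6}; Y {5,7,9}->{9}
Constraint 4 (Z != Y) on D(Z)={3,6} D(Y)={9}: no change
So after all 4 constraints: D(Y) = {9}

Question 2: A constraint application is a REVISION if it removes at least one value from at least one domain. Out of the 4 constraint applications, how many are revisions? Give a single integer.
Answer: 1

Derivation:
Constraint 1 (U != Y) on D(U)={3,5,6,10} D(Y)={5,7,9}: no change => not a revision
Constraint 2 (Z != W) on D(Z)={3,6,8,10} D(W)={5,6,8,9}: no change => not a revision
Constraint 3 (U + Z = Y) on D(U)={3,5,6,10} D(Z)={3,6,8,10} D(Y)={5,7,9}: U {3,5,6,10}->{3,6}; Z {3,6,8,10}->{3,6}; Y {5,7,9}->{9} => REVISION
Constraint 4 (Z != Y) on D(Z)={3,6} D(Y)={9}: no change => not a revision
Total revisions = 1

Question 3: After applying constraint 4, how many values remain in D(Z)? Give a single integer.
Constraint 1 (U != Y) on D(U)={3,5,6,10} D(Y)={5,7,9}: no change
Constraint 2 (Z != W) on D(Z)={3,6,8,10} D(W)={5,6,8,9}: no change
Constraint 3 (U + Z = Y) on D(U)={3,5,6,10} D(Z)={3,6,8,10} D(Y)={5,7,9}: U {3,5,6,10}->{3,6}; Z {3,6,8,10}->{3,6}; Y {5,7,9}->{9}
Constraint 4 (Z != Y) on D(Z)={3,6} D(Y)={9}: no change
So after constraint 4: D(Z)={3,6}, size = 2

Answer: 2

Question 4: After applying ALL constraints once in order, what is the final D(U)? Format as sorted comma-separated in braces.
Answer: {3,6}

Derivation:
Constraint 1 (U != Y) on D(U)={3,5,6,10} D(Y)={5,7,9}: no change
Constraint 2 (Z != W) on D(Z)={3,6,8,10} D(W)={5,6,8,9}: no change
Constraint 3 (U + Z = Y) on D(U)={3,5,6,10} D(Z)={3,6,8,10} D(Y)={5,7,9}: U {3,5,6,10}->{3,6}; Z {3,6,8,10}->{3,6}; Y {5,7,9}->{9}
Constraint 4 (Z != Y) on D(Z)={3,6} D(Y)={9}: no change
So after all 4 constraints: D(U) = {3,6}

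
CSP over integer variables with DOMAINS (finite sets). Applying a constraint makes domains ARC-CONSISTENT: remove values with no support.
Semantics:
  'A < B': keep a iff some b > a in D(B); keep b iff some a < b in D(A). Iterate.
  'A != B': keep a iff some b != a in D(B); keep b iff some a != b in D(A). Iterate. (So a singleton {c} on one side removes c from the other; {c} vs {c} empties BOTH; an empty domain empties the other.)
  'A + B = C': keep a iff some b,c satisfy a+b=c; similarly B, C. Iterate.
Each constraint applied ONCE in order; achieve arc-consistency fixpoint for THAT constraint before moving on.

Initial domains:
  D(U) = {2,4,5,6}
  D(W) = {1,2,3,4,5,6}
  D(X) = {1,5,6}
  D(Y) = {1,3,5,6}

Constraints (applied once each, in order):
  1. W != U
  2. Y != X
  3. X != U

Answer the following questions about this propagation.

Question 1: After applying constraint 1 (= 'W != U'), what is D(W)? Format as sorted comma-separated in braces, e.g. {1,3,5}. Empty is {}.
Answer: {1,2,3,4,5,6}

Derivation:
Constraint 1 (W != U) on D(W)={1,2,3,4,5,6} D(U)={2,4,5,6}: no change
So after constraint 1: D(W) = {1,2,3,4,5,6}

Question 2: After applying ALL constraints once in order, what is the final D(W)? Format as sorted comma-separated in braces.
Constraint 1 (W != U) on D(W)={1,2,3,4,5,6} D(U)={2,4,5,6}: no change
Constraint 2 (Y != X) on D(Y)={1,3,5,6} D(X)={1,5,6}: no change
Constraint 3 (X != U) on D(X)={1,5,6} D(U)={2,4,5,6}: no change
So after all 3 constraints: D(W) = {1,2,3,4,5,6}

Answer: {1,2,3,4,5,6}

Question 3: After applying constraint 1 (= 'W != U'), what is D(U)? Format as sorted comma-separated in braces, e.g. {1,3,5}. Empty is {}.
Answer: {2,4,5,6}

Derivation:
Constraint 1 (W != U) on D(W)={1,2,3,4,5,6} D(U)={2,4,5,6}: no change
So after constraint 1: D(U) = {2,4,5,6}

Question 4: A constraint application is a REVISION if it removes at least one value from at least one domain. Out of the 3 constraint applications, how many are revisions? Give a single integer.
Answer: 0

Derivation:
Constraint 1 (W != U) on D(W)={1,2,3,4,5,6} D(U)={2,4,5,6}: no change => not a revision
Constraint 2 (Y != X) on D(Y)={1,3,5,6} D(X)={1,5,6}: no change => not a revision
Constraint 3 (X != U) on D(X)={1,5,6} D(U)={2,4,5,6}: no change => not a revision
Total revisions = 0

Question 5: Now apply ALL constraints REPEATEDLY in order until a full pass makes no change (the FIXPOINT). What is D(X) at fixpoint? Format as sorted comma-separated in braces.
Answer: {1,5,6}

Derivation:
pass 0 (initial): D(X)={1,5,6}
pass 1: no change
Fixpoint after 1 passes: D(X) = {1,5,6}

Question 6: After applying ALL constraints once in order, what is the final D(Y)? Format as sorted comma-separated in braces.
Constraint 1 (W != U) on D(W)={1,2,3,4,5,6} D(U)={2,4,5,6}: no change
Constraint 2 (Y != X) on D(Y)={1,3,5,6} D(X)={1,5,6}: no change
Constraint 3 (X != U) on D(X)={1,5,6} D(U)={2,4,5,6}: no change
So after all 3 constraints: D(Y) = {1,3,5,6}

Answer: {1,3,5,6}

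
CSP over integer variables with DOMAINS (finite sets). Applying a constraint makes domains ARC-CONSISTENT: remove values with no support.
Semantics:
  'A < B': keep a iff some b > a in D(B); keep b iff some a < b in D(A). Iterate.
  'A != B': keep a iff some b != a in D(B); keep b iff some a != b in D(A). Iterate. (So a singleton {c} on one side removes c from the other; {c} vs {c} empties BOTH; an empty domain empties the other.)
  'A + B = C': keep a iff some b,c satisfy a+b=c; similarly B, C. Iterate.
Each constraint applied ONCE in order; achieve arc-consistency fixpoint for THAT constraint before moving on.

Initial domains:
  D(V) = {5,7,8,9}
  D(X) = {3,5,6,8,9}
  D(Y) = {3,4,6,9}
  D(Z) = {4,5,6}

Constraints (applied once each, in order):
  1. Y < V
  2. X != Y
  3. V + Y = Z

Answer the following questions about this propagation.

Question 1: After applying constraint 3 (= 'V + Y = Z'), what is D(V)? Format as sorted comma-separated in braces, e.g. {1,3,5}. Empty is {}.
Constraint 1 (Y < V) on D(Y)={3,4,6,9} D(V)={5,7,8,9}: Y {3,4,6,9}->{3,4,6}
Constraint 2 (X != Y) on D(X)={3,5,6,8,9} D(Y)={3,4,6}: no change
Constraint 3 (V + Y = Z) on D(V)={5,7,8,9} D(Y)={3,4,6} D(Z)={4,5,6}: V {5,7,8,9}->{}; Y {3,4,6}->{}; Z {4,5,6}->{}
So after constraint 3: D(V) = {}

Answer: {}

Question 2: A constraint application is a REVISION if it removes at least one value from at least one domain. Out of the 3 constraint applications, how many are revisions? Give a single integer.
Answer: 2

Derivation:
Constraint 1 (Y < V) on D(Y)={3,4,6,9} D(V)={5,7,8,9}: Y {3,4,6,9}->{3,4,6} => REVISION
Constraint 2 (X != Y) on D(X)={3,5,6,8,9} D(Y)={3,4,6}: no change => not a revision
Constraint 3 (V + Y = Z) on D(V)={5,7,8,9} D(Y)={3,4,6} D(Z)={4,5,6}: V {5,7,8,9}->{}; Y {3,4,6}->{}; Z {4,5,6}->{} => REVISION
Total revisions = 2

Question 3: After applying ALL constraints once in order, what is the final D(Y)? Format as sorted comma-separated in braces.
Constraint 1 (Y < V) on D(Y)={3,4,6,9} D(V)={5,7,8,9}: Y {3,4,6,9}->{3,4,6}
Constraint 2 (X != Y) on D(X)={3,5,6,8,9} D(Y)={3,4,6}: no change
Constraint 3 (V + Y = Z) on D(V)={5,7,8,9} D(Y)={3,4,6} D(Z)={4,5,6}: V {5,7,8,9}->{}; Y {3,4,6}->{}; Z {4,5,6}->{}
So after all 3 constraints: D(Y) = {}

Answer: {}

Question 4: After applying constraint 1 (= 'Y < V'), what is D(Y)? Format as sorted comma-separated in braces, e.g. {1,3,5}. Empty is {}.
Constraint 1 (Y < V) on D(Y)={3,4,6,9} D(V)={5,7,8,9}: Y {3,4,6,9}->{3,4,6}
So after constraint 1: D(Y) = {3,4,6}

Answer: {3,4,6}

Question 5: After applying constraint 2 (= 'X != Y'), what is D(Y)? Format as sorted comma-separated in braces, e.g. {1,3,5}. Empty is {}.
Answer: {3,4,6}

Derivation:
Constraint 1 (Y < V) on D(Y)={3,4,6,9} D(V)={5,7,8,9}: Y {3,4,6,9}->{3,4,6}
Constraint 2 (X != Y) on D(X)={3,5,6,8,9} D(Y)={3,4,6}: no change
So after constraint 2: D(Y) = {3,4,6}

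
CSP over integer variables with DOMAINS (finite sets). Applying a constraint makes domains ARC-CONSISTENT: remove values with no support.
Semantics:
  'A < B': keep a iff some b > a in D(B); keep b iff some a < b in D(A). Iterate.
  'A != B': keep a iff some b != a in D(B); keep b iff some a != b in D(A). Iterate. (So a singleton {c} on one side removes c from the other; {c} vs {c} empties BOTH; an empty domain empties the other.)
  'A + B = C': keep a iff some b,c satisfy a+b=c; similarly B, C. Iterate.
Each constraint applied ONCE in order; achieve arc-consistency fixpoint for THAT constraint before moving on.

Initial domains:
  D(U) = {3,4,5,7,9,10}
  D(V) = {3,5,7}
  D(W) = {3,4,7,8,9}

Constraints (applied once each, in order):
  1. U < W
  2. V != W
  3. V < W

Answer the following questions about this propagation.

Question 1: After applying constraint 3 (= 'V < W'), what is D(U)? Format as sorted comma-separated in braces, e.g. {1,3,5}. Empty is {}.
Answer: {3,4,5,7}

Derivation:
Constraint 1 (U < W) on D(U)={3,4,5,7,9,10} D(W)={3,4,7,8,9}: U {3,4,5,7,9,10}->{3,4,5,7}; W {3,4,7,8,9}->{4,7,8,9}
Constraint 2 (V != W) on D(V)={3,5,7} D(W)={4,7,8,9}: no change
Constraint 3 (V < W) on D(V)={3,5,7} D(W)={4,7,8,9}: no change
So after constraint 3: D(U) = {3,4,5,7}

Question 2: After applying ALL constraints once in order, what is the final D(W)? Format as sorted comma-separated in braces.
Constraint 1 (U < W) on D(U)={3,4,5,7,9,10} D(W)={3,4,7,8,9}: U {3,4,5,7,9,10}->{3,4,5,7}; W {3,4,7,8,9}->{4,7,8,9}
Constraint 2 (V != W) on D(V)={3,5,7} D(W)={4,7,8,9}: no change
Constraint 3 (V < W) on D(V)={3,5,7} D(W)={4,7,8,9}: no change
So after all 3 constraints: D(W) = {4,7,8,9}

Answer: {4,7,8,9}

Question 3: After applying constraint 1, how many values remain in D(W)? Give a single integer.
Constraint 1 (U < W) on D(U)={3,4,5,7,9,10} D(W)={3,4,7,8,9}: U {3,4,5,7,9,10}->{3,4,5,7}; W {3,4,7,8,9}->{4,7,8,9}
So after constraint 1: D(W)={4,7,8,9}, size = 4

Answer: 4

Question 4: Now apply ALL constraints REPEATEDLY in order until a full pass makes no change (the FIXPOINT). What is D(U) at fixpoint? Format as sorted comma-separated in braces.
pass 0 (initial): D(U)={3,4,5,7,9,10}
pass 1: U {3,4,5,7,9,10}->{3,4,5,7}; W {3,4,7,8,9}->{4,7,8,9}
pass 2: no change
Fixpoint after 2 passes: D(U) = {3,4,5,7}

Answer: {3,4,5,7}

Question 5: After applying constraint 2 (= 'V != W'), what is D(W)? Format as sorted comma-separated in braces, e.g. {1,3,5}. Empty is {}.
Constraint 1 (U < W) on D(U)={3,4,5,7,9,10} D(W)={3,4,7,8,9}: U {3,4,5,7,9,10}->{3,4,5,7}; W {3,4,7,8,9}->{4,7,8,9}
Constraint 2 (V != W) on D(V)={3,5,7} D(W)={4,7,8,9}: no change
So after constraint 2: D(W) = {4,7,8,9}

Answer: {4,7,8,9}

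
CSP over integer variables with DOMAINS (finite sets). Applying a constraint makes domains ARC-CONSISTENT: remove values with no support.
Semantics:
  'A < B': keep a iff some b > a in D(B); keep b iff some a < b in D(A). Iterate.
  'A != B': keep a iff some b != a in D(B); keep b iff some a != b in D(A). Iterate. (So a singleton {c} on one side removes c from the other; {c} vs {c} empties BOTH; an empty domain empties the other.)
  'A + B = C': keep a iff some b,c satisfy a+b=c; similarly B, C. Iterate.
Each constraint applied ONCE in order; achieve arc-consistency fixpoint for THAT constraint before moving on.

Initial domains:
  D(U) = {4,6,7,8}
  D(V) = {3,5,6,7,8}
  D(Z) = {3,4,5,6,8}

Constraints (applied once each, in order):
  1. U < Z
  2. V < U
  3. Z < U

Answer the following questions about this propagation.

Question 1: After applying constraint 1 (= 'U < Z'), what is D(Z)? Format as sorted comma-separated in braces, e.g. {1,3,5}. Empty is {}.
Answer: {5,6,8}

Derivation:
Constraint 1 (U < Z) on D(U)={4,6,7,8} D(Z)={3,4,5,6,8}: U {4,6,7,8}->{4,6,7}; Z {3,4,5,6,8}->{5,6,8}
So after constraint 1: D(Z) = {5,6,8}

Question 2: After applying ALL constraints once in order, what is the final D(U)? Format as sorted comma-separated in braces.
Answer: {6,7}

Derivation:
Constraint 1 (U < Z) on D(U)={4,6,7,8} D(Z)={3,4,5,6,8}: U {4,6,7,8}->{4,6,7}; Z {3,4,5,6,8}->{5,6,8}
Constraint 2 (V < U) on D(V)={3,5,6,7,8} D(U)={4,6,7}: V {3,5,6,7,8}->{3,5,6}
Constraint 3 (Z < U) on D(Z)={5,6,8} D(U)={4,6,7}: Z {5,6,8}->{5,6}; U {4,6,7}->{6,7}
So after all 3 constraints: D(U) = {6,7}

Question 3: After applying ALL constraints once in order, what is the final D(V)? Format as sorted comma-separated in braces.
Constraint 1 (U < Z) on D(U)={4,6,7,8} D(Z)={3,4,5,6,8}: U {4,6,7,8}->{4,6,7}; Z {3,4,5,6,8}->{5,6,8}
Constraint 2 (V < U) on D(V)={3,5,6,7,8} D(U)={4,6,7}: V {3,5,6,7,8}->{3,5,6}
Constraint 3 (Z < U) on D(Z)={5,6,8} D(U)={4,6,7}: Z {5,6,8}->{5,6}; U {4,6,7}->{6,7}
So after all 3 constraints: D(V) = {3,5,6}

Answer: {3,5,6}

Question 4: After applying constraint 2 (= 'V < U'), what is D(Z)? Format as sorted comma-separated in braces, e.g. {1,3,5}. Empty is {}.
Constraint 1 (U < Z) on D(U)={4,6,7,8} D(Z)={3,4,5,6,8}: U {4,6,7,8}->{4,6,7}; Z {3,4,5,6,8}->{5,6,8}
Constraint 2 (V < U) on D(V)={3,5,6,7,8} D(U)={4,6,7}: V {3,5,6,7,8}->{3,5,6}
So after constraint 2: D(Z) = {5,6,8}

Answer: {5,6,8}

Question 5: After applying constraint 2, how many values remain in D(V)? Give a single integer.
Answer: 3

Derivation:
Constraint 1 (U < Z) on D(U)={4,6,7,8} D(Z)={3,4,5,6,8}: U {4,6,7,8}->{4,6,7}; Z {3,4,5,6,8}->{5,6,8}
Constraint 2 (V < U) on D(V)={3,5,6,7,8} D(U)={4,6,7}: V {3,5,6,7,8}->{3,5,6}
So after constraint 2: D(V)={3,5,6}, size = 3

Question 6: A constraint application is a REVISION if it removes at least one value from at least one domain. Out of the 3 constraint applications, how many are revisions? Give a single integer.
Answer: 3

Derivation:
Constraint 1 (U < Z) on D(U)={4,6,7,8} D(Z)={3,4,5,6,8}: U {4,6,7,8}->{4,6,7}; Z {3,4,5,6,8}->{5,6,8} => REVISION
Constraint 2 (V < U) on D(V)={3,5,6,7,8} D(U)={4,6,7}: V {3,5,6,7,8}->{3,5,6} => REVISION
Constraint 3 (Z < U) on D(Z)={5,6,8} D(U)={4,6,7}: Z {5,6,8}->{5,6}; U {4,6,7}->{6,7} => REVISION
Total revisions = 3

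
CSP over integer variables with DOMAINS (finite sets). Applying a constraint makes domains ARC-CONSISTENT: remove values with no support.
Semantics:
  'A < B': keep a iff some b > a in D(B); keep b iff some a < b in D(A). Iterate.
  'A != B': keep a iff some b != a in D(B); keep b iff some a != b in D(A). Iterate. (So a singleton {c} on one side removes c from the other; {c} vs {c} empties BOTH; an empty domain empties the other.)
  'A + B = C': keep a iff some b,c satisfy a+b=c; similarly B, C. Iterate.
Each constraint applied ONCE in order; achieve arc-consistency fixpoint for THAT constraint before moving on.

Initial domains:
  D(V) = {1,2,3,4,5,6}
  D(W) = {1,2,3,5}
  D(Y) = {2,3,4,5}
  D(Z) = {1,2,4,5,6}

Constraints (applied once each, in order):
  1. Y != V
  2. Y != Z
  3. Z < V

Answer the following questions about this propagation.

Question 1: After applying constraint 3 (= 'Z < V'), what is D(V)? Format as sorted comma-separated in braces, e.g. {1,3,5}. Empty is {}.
Answer: {2,3,4,5,6}

Derivation:
Constraint 1 (Y != V) on D(Y)={2,3,4,5} D(V)={1,2,3,4,5,6}: no change
Constraint 2 (Y != Z) on D(Y)={2,3,4,5} D(Z)={1,2,4,5,6}: no change
Constraint 3 (Z < V) on D(Z)={1,2,4,5,6} D(V)={1,2,3,4,5,6}: Z {1,2,4,5,6}->{1,2,4,5}; V {1,2,3,4,5,6}->{2,3,4,5,6}
So after constraint 3: D(V) = {2,3,4,5,6}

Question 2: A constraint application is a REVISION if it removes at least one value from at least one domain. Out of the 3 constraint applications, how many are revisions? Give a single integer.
Constraint 1 (Y != V) on D(Y)={2,3,4,5} D(V)={1,2,3,4,5,6}: no change => not a revision
Constraint 2 (Y != Z) on D(Y)={2,3,4,5} D(Z)={1,2,4,5,6}: no change => not a revision
Constraint 3 (Z < V) on D(Z)={1,2,4,5,6} D(V)={1,2,3,4,5,6}: Z {1,2,4,5,6}->{1,2,4,5}; V {1,2,3,4,5,6}->{2,3,4,5,6} => REVISION
Total revisions = 1

Answer: 1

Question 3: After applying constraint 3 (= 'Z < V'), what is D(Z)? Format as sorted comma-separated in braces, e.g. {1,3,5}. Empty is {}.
Constraint 1 (Y != V) on D(Y)={2,3,4,5} D(V)={1,2,3,4,5,6}: no change
Constraint 2 (Y != Z) on D(Y)={2,3,4,5} D(Z)={1,2,4,5,6}: no change
Constraint 3 (Z < V) on D(Z)={1,2,4,5,6} D(V)={1,2,3,4,5,6}: Z {1,2,4,5,6}->{1,2,4,5}; V {1,2,3,4,5,6}->{2,3,4,5,6}
So after constraint 3: D(Z) = {1,2,4,5}

Answer: {1,2,4,5}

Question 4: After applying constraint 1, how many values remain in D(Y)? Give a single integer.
Answer: 4

Derivation:
Constraint 1 (Y != V) on D(Y)={2,3,4,5} D(V)={1,2,3,4,5,6}: no change
So after constraint 1: D(Y)={2,3,4,5}, size = 4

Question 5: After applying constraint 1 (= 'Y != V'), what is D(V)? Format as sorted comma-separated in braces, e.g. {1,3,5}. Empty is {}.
Answer: {1,2,3,4,5,6}

Derivation:
Constraint 1 (Y != V) on D(Y)={2,3,4,5} D(V)={1,2,3,4,5,6}: no change
So after constraint 1: D(V) = {1,2,3,4,5,6}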